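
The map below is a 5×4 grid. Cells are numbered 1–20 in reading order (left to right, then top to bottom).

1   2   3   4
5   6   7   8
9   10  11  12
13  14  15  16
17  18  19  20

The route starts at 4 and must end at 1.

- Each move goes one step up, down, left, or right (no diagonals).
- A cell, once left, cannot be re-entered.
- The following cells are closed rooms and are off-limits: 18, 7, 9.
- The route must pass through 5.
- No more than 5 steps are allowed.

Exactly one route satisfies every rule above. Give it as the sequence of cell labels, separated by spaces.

4 3 2 6 5 1

The budget equals the shortest possible length, so every move has to be on a shortest route through the required cells.
Route from 4: left 2 to 2, down 1 to 6, left 1 to 5, up 1 to 1 — 5 moves in all.
Check: all required cells visited; 5 ≤ 5 moves.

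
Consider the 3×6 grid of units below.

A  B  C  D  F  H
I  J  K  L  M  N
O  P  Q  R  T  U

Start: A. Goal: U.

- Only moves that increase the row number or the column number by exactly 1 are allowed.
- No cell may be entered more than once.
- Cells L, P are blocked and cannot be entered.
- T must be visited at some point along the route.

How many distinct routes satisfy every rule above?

4

A right/down-only route from A to U makes exactly 2 down-moves and 5 right-moves in some order.
With no other constraints that would be C(7,2) = 21 routes.
Split at T and multiply the segment counts (each segment already excludes blocked cells): A→T: 4; T→U: 1; product = 4.
That gives 4 routes.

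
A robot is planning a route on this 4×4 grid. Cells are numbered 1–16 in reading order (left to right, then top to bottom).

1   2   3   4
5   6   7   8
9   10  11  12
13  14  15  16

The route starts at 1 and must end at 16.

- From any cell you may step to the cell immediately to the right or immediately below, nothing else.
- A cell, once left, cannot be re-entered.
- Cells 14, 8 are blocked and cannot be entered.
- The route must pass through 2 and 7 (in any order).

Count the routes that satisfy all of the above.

A right/down-only route from 1 to 16 makes exactly 3 down-moves and 3 right-moves in some order.
With no other constraints that would be C(6,3) = 20 routes.
A monotone route can only reach the required cells in the order 2, 7, so split there and multiply the segment counts (each segment already excludes blocked cells): 1→2: 1; 2→7: 2; 7→16: 2; product = 4.
That gives 4 routes.

4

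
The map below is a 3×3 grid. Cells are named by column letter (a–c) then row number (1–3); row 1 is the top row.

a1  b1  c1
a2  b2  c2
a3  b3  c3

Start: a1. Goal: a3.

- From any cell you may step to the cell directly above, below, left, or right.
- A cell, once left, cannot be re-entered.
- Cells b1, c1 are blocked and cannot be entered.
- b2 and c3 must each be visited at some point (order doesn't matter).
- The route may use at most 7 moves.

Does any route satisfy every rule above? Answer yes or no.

yes

One route that works: a1 → a2 → b2 → c2 → c3 → b3 → a3.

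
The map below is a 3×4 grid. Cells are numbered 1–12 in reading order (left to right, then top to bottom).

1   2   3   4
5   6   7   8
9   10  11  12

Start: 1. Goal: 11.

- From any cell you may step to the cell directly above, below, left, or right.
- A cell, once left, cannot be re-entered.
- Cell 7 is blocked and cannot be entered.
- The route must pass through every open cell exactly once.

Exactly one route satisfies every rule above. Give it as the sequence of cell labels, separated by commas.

1, 5, 9, 10, 6, 2, 3, 4, 8, 12, 11

Need to visit all 11 open cells exactly once, starting at 1 and ending at 11.
Cell 4 has only two open neighbours (8 and 3), so the path must pass straight through it: one of those is the cell it's entered from and the other is where it exits.
Route from 1: down 2 to 9, right 1 to 10, up 2 to 2, right 2 to 4, down 2 to 12, left 1 to 11 — 10 moves in all.
Check: all 11 open cells covered.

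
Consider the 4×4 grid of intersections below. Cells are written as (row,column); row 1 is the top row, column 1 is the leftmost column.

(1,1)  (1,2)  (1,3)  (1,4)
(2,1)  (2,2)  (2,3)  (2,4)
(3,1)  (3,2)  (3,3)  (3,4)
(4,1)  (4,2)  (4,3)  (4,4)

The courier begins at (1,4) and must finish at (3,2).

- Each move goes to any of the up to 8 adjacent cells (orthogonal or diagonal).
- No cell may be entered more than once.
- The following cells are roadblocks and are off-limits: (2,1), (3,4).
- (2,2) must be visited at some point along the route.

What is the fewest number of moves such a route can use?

Any route passes through (2,2) somewhere between (1,4) and (3,2). Summing Chebyshev distances along the two legs ((1,4) → (2,2) → (3,2)) gives a lower bound of 2 + 1 = 3 moves.
A route of 3 moves achieves this: (1,4) → (1,3) → (2,2) → (3,2).
Since 3 matches the lower bound, it is optimal.

3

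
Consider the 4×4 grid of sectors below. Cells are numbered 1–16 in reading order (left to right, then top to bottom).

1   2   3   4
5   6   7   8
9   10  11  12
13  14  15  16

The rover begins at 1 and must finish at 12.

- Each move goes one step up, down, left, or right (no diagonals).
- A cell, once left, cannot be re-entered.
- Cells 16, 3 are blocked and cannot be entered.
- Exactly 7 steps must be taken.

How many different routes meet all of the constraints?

Need simple routes of exactly 7 moves from 1 to 12 (Manhattan distance 5, so 1 moves are spent on a detour and 1 undoing it).
Branch systematically from the start, pruning whenever the remaining move budget drops below the Manhattan distance to 12 or differs from it in parity. Grouping the completions by first move — via 5: 8; via 2: 3 — and summing: 8 + 3 = 11.
That gives 11 routes.

11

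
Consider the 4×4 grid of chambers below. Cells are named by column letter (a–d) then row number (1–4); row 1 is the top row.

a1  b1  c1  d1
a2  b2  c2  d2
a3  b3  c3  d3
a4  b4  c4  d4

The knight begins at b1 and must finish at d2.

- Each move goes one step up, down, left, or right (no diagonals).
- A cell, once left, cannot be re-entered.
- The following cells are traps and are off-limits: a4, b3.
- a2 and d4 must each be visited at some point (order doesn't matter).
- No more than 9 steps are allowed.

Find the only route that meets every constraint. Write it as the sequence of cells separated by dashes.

b1 - a1 - a2 - b2 - c2 - c3 - c4 - d4 - d3 - d2

The budget equals the shortest possible length, so every move has to be on a shortest route through the required cells.
Route from b1: left 1 to a1, down 1 to a2, right 2 to c2, down 2 to c4, right 1 to d4, up 2 to d2 — 9 moves in all.
Check: all required cells visited; 9 ≤ 9 moves.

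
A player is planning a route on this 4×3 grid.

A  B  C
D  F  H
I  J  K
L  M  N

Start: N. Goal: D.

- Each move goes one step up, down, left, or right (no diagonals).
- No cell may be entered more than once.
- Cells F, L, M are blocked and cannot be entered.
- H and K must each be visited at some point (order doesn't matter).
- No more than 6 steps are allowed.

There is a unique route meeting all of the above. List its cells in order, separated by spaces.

Any route must reach H and K and still end at D within 6 moves, so the order of the required stops is forced.
Route from N: up 3 to C, left 2 to A, down 1 to D — 6 moves in all.
Check: all required cells visited; 6 ≤ 6 moves.

N K H C B A D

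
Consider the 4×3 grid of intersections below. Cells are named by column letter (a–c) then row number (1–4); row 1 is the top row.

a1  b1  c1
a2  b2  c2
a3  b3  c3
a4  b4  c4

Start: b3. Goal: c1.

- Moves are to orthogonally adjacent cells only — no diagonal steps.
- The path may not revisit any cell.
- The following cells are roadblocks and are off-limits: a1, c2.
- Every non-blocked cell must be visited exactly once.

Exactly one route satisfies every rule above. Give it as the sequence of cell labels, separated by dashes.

Need to visit all 10 open cells exactly once, starting at b3 and ending at c1.
Route from b3: right 1 to c3, down 1 to c4, left 2 to a4, up 2 to a2, right 1 to b2, up 1 to b1, right 1 to c1 — 9 moves in all.
Check: all 10 open cells covered.

b3 - c3 - c4 - b4 - a4 - a3 - a2 - b2 - b1 - c1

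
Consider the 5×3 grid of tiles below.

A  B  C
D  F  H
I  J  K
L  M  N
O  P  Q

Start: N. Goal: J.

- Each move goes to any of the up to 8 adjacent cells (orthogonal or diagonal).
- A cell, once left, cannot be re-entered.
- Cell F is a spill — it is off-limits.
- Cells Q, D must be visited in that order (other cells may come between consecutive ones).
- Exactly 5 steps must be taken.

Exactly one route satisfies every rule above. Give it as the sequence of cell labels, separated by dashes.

N - Q - M - I - D - J

The waypoints must appear in the order Q, D, with no cell reused.
Route from N: down to Q, 2× up-left (reaching I), up to D, down-right to J — 5 moves in all.
Check: order respected (Q at step 1, D at step 4); 5 moves as required.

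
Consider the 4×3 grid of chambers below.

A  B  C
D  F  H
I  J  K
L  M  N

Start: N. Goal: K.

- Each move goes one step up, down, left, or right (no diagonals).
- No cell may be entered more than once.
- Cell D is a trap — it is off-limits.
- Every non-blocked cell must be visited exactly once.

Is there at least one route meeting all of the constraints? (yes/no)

no

Cell A has only one open neighbour but is neither the start nor the goal, so a Hamiltonian route would have to both enter and leave it through the same neighbour — impossible without revisiting.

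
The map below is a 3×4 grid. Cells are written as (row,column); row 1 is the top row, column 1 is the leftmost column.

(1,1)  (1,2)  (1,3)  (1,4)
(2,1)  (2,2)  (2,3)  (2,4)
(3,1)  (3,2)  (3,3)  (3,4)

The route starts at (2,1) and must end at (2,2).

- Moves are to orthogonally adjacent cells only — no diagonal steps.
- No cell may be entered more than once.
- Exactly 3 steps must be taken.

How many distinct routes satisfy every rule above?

Need simple routes of exactly 3 moves from (2,1) to (2,2) (Manhattan distance 1, so 1 moves are spent on a detour and 1 undoing it).
Enumerating: (2,1) (1,1) (1,2) (2,2) | (2,1) (3,1) (3,2) (2,2).
That gives 2 routes.

2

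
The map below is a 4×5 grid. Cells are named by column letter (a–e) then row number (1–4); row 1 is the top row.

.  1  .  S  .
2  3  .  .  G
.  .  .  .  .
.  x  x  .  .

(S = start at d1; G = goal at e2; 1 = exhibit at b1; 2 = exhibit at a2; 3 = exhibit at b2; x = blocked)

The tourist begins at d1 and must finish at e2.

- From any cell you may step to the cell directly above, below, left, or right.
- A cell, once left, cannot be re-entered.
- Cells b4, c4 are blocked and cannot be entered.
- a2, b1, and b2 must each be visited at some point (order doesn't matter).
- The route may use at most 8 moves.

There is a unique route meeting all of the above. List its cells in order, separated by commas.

d1, c1, b1, a1, a2, b2, c2, d2, e2

Any route must reach a2, b1, and b2 and still end at e2 within 8 moves, so the order of the required stops is forced.
Route from d1: left 3 to a1, down 1 to a2, right 4 to e2 — 8 moves in all.
Check: all required cells visited; 8 ≤ 8 moves.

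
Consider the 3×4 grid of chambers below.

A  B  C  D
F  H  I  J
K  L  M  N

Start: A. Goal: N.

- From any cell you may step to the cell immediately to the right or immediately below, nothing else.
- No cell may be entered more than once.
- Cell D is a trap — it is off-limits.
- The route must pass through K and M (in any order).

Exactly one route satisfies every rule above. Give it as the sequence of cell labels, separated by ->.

Moves only go right or down, so the column and row indices never decrease.
Route from A: down 2 to K, right 3 to N — 5 moves in all.
Check: all required cells visited.

A -> F -> K -> L -> M -> N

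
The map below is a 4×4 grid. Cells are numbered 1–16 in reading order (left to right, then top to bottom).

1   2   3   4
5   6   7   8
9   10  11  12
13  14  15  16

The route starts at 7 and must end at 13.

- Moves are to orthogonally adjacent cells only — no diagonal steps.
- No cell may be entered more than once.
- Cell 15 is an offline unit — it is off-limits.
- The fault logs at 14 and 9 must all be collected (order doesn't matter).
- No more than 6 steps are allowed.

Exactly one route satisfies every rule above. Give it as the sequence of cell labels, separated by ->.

The budget equals the shortest possible length, so every move has to be on a shortest route through the required cells.
Route from 7: 2× left (reaching 5), down to 9, right to 10, down to 14, left to 13 — 6 moves in all.
Check: all required cells visited; 6 ≤ 6 moves.

7 -> 6 -> 5 -> 9 -> 10 -> 14 -> 13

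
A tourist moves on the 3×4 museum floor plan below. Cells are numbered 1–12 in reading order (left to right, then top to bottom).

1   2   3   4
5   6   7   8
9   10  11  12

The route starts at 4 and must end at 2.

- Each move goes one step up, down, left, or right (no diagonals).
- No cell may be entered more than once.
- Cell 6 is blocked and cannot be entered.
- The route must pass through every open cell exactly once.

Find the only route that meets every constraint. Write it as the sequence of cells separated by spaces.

4 3 7 8 12 11 10 9 5 1 2

Need to visit all 11 open cells exactly once, starting at 4 and ending at 2.
Cell 9 has only two open neighbours (5 and 10), so the path must pass straight through it: one of those is the cell it's entered from and the other is where it exits.
Route from 4: left to 3, down to 7, right to 8, down to 12, 3× left (reaching 9), 2× up (reaching 1), right to 2 — 10 moves in all.
Check: all 11 open cells covered.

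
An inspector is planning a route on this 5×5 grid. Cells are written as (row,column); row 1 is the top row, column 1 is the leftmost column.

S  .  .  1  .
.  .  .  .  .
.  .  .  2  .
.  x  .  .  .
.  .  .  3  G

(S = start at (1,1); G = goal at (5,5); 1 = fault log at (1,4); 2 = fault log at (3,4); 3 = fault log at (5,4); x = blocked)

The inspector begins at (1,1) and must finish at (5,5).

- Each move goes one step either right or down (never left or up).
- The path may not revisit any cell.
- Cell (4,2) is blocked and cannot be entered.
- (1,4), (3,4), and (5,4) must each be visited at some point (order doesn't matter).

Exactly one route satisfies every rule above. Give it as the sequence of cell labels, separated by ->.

Moves only go right or down, so the column and row indices never decrease.
Route from (1,1): 3× right (reaching (1,4)), 4× down (reaching (5,4)), right to (5,5) — 8 moves in all.
Check: all required cells visited.

(1,1) -> (1,2) -> (1,3) -> (1,4) -> (2,4) -> (3,4) -> (4,4) -> (5,4) -> (5,5)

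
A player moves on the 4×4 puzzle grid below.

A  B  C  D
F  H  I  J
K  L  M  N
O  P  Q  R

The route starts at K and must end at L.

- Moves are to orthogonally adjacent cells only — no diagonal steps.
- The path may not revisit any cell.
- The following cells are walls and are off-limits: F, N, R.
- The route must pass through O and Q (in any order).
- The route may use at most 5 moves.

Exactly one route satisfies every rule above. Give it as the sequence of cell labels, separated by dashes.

K - O - P - Q - M - L

The 5-move cap with required stops at O, Q leaves no slack for detours.
Route from K: down 1 to O, right 2 to Q, up 1 to M, left 1 to L — 5 moves in all.
Check: all required cells visited; 5 ≤ 5 moves.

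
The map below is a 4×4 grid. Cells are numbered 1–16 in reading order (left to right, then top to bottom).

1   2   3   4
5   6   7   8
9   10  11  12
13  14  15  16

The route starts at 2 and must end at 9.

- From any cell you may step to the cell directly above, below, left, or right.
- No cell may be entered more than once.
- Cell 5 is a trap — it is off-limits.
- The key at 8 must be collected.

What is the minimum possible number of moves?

Any route passes through 8 somewhere between 2 and 9. Summing Manhattan distances along the two legs (2 → 8 → 9) gives a lower bound of 3 + 4 = 7 moves.
A route of 7 moves achieves this: 2 → 6 → 7 → 8 → 12 → 11 → 10 → 9.
Since 7 matches the lower bound, it is optimal.

7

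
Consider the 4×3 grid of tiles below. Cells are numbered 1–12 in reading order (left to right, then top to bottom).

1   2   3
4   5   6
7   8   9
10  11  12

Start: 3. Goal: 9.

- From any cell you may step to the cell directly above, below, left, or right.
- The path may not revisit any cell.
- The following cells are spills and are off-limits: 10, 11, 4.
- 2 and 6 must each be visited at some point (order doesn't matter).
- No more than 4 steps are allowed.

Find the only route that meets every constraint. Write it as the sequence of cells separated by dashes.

Any route must reach 2 and 6 and still end at 9 within 4 moves, so the order of the required stops is forced.
Route from 3: left to 2, down to 5, right to 6, down to 9 — 4 moves in all.
Check: all required cells visited; 4 ≤ 4 moves.

3 - 2 - 5 - 6 - 9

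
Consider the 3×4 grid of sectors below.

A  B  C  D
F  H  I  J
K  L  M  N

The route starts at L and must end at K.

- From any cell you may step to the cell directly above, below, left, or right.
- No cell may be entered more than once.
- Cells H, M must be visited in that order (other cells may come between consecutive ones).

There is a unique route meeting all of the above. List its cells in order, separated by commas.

L, H, I, M, N, J, D, C, B, A, F, K

The waypoints must appear in the order H, M, with no cell reused.
Route from L: up 1 to H, right 1 to I, down 1 to M, right 1 to N, up 2 to D, left 3 to A, down 2 to K — 11 moves in all.
Check: order respected (H at step 1, M at step 3).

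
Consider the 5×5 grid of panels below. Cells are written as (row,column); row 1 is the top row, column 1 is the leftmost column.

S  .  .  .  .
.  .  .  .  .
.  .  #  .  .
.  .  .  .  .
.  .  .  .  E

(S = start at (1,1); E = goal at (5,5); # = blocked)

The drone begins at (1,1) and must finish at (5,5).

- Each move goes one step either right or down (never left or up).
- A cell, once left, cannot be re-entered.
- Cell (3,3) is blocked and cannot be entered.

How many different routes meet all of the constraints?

34

A right/down-only route from (1,1) to (5,5) makes exactly 4 down-moves and 4 right-moves in some order.
With no other constraints that would be C(8,4) = 70 routes.
Subtract routes through each blocked cell (inclusion–exclusion for overlaps): − through (3,3): 36 → 34.
That gives 34 routes.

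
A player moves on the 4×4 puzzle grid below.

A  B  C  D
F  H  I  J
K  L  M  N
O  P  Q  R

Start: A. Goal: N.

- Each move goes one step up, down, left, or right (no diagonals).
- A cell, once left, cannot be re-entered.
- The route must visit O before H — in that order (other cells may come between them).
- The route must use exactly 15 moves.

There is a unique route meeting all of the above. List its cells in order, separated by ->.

A -> F -> K -> O -> P -> L -> H -> B -> C -> D -> J -> I -> M -> Q -> R -> N

The waypoints must appear in the order O, H, with no cell reused.
Route from A: 3× down (reaching O), right to P, 3× up (reaching B), 2× right (reaching D), down to J, left to I, 2× down (reaching Q), right to R, up to N — 15 moves in all.
Check: order respected (O at step 3, H at step 6); 15 moves as required.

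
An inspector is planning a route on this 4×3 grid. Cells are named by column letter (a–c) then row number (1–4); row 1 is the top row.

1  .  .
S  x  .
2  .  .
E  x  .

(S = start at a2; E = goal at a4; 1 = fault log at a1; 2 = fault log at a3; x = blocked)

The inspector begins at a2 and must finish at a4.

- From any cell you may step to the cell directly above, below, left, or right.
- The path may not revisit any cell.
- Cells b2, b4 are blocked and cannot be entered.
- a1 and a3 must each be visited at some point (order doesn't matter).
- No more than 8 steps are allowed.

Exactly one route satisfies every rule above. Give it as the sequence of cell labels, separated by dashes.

The budget equals the shortest possible length, so every move has to be on a shortest route through the required cells.
Route from a2: up to a1, 2× right (reaching c1), 2× down (reaching c3), 2× left (reaching a3), down to a4 — 8 moves in all.
Check: all required cells visited; 8 ≤ 8 moves.

a2 - a1 - b1 - c1 - c2 - c3 - b3 - a3 - a4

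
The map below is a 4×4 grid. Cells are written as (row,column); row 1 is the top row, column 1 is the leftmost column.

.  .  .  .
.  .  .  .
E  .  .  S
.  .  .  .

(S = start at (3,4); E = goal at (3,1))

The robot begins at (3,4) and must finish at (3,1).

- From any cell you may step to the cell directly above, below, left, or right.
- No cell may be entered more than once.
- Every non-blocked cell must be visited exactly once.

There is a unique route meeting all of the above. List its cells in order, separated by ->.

(3,4) -> (4,4) -> (4,3) -> (3,3) -> (2,3) -> (2,4) -> (1,4) -> (1,3) -> (1,2) -> (1,1) -> (2,1) -> (2,2) -> (3,2) -> (4,2) -> (4,1) -> (3,1)

Need to visit all 16 open cells exactly once, starting at (3,4) and ending at (3,1).
Route from (3,4): down 1 to (4,4), left 1 to (4,3), up 2 to (2,3), right 1 to (2,4), up 1 to (1,4), left 3 to (1,1), down 1 to (2,1), right 1 to (2,2), down 2 to (4,2), left 1 to (4,1), up 1 to (3,1) — 15 moves in all.
Check: all 16 open cells covered.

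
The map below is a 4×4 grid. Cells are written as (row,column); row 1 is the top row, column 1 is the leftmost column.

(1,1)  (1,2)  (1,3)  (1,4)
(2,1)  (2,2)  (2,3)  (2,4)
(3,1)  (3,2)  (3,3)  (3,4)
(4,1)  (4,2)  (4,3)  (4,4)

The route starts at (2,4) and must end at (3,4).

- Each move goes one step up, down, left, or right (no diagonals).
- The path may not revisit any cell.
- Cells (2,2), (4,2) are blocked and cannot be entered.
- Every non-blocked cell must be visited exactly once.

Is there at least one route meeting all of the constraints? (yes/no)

no

Cell (4,1) has only one open neighbour but is neither the start nor the goal, so a Hamiltonian route would have to both enter and leave it through the same neighbour — impossible without revisiting.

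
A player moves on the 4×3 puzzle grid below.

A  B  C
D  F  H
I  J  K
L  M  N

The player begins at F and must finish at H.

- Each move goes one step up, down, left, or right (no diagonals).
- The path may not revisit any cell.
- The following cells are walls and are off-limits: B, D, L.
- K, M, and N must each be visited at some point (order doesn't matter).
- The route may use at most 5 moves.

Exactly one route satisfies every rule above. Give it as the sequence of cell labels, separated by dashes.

F - J - M - N - K - H

Any route must reach K, M, and N and still end at H within 5 moves, so the order of the required stops is forced.
Route from F: down 2 to M, right 1 to N, up 2 to H — 5 moves in all.
Check: all required cells visited; 5 ≤ 5 moves.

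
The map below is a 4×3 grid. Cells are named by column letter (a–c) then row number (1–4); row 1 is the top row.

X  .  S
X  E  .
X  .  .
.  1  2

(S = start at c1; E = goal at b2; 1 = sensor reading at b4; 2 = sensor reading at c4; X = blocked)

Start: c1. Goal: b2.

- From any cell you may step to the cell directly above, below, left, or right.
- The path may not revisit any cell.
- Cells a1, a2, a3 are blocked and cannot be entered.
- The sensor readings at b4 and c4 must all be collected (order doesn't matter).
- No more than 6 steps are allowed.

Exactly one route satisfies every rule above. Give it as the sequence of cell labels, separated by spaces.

The 6-move cap with required stops at b4, c4 leaves no slack for detours.
Route from c1: down 3 to c4, left 1 to b4, up 2 to b2 — 6 moves in all.
Check: all required cells visited; 6 ≤ 6 moves.

c1 c2 c3 c4 b4 b3 b2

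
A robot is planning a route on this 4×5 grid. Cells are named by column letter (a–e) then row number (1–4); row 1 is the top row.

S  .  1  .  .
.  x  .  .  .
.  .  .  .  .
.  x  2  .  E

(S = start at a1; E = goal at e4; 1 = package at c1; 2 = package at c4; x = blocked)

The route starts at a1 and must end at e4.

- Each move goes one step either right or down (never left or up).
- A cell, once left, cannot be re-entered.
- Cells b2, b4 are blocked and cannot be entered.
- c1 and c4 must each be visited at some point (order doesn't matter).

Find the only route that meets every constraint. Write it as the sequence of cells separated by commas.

a1, b1, c1, c2, c3, c4, d4, e4

Moves only go right or down, so the column and row indices never decrease.
Route from a1: right 2 to c1, down 3 to c4, right 2 to e4 — 7 moves in all.
Check: all required cells visited.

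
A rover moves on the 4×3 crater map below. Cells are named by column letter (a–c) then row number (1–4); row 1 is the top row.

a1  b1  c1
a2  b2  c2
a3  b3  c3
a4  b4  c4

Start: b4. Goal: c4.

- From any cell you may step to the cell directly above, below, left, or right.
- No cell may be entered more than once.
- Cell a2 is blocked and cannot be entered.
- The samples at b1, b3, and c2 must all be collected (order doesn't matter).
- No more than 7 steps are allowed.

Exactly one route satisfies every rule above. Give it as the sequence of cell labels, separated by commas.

The 7-move cap with required stops at b1, b3, c2 leaves no slack for detours.
Route from b4: 3× up (reaching b1), right to c1, 3× down (reaching c4) — 7 moves in all.
Check: all required cells visited; 7 ≤ 7 moves.

b4, b3, b2, b1, c1, c2, c3, c4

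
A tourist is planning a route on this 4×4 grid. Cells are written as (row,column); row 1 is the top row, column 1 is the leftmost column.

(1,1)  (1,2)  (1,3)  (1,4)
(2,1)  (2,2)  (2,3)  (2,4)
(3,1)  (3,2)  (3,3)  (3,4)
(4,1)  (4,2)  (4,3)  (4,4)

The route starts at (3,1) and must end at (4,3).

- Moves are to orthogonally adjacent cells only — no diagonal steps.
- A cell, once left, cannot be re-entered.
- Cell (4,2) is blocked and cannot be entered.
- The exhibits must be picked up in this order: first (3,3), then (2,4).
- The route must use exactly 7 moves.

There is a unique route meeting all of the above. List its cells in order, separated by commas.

(3,1), (3,2), (3,3), (2,3), (2,4), (3,4), (4,4), (4,3)

The waypoints must appear in the order (3,3), (2,4), with no cell reused.
Route from (3,1): 2× right (reaching (3,3)), up to (2,3), right to (2,4), 2× down (reaching (4,4)), left to (4,3) — 7 moves in all.
Check: order respected ((3,3) at step 2, (2,4) at step 4); 7 moves as required.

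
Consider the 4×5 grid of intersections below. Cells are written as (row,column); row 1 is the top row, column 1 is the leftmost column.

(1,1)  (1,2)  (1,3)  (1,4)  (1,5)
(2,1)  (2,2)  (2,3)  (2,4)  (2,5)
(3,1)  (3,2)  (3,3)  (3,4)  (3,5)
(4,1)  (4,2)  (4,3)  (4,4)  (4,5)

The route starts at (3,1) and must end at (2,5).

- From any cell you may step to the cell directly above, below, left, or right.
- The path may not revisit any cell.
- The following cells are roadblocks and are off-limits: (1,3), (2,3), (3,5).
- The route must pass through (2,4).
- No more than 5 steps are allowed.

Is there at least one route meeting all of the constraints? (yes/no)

yes

One route that works: (3,1) → (3,2) → (3,3) → (3,4) → (2,4) → (2,5).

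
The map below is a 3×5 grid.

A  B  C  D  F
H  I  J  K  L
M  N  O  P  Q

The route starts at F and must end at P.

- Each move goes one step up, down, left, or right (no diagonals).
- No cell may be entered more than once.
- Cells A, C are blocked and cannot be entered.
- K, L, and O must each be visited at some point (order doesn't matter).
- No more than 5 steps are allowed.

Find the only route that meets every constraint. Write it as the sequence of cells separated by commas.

The budget equals the shortest possible length, so every move has to be on a shortest route through the required cells.
Route from F: down 1 to L, left 2 to J, down 1 to O, right 1 to P — 5 moves in all.
Check: all required cells visited; 5 ≤ 5 moves.

F, L, K, J, O, P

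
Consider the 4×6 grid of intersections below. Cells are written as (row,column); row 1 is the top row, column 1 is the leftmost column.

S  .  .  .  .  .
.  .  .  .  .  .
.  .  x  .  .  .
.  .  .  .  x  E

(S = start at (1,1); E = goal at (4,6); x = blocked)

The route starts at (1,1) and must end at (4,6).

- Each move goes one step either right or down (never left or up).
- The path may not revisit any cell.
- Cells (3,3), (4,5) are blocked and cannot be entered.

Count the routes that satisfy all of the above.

A right/down-only route from (1,1) to (4,6) makes exactly 3 down-moves and 5 right-moves in some order.
With no other constraints that would be C(8,3) = 56 routes.
Subtract routes through each blocked cell (inclusion–exclusion for overlaps): − through (3,3): 24 − through (4,5): 35 + through (3,3)&(4,5): 18 → 15.
That gives 15 routes.

15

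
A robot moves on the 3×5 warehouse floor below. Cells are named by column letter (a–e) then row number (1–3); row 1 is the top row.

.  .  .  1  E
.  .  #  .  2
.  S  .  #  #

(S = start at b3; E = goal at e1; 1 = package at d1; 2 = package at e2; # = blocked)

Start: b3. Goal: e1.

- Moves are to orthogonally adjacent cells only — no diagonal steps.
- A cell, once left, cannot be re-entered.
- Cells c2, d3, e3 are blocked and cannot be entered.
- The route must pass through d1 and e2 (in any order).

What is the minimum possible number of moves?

Any route passes through d1 and e2 in some order between b3 and e1. Summing Manhattan distances along each leg and taking the cheapest ordering (b3 → d1 → e2 → e1) gives a lower bound of 4 + 2 + 1 = 7 moves.
A route of 7 moves achieves this: b3 → b2 → b1 → c1 → d1 → d2 → e2 → e1.
Since 7 matches the lower bound, it is optimal.

7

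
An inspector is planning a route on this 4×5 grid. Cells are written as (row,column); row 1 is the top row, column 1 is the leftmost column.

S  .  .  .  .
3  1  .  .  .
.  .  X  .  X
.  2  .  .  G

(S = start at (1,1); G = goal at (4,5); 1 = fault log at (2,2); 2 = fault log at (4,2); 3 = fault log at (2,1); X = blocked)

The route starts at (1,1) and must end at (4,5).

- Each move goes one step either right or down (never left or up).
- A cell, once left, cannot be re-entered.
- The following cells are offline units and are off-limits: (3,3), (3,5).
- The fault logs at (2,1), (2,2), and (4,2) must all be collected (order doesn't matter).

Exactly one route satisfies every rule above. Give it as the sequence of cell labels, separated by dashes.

(1,1) - (2,1) - (2,2) - (3,2) - (4,2) - (4,3) - (4,4) - (4,5)

Moves only go right or down, so the column and row indices never decrease.
Route from (1,1): down to (2,1), right to (2,2), 2× down (reaching (4,2)), 3× right (reaching (4,5)) — 7 moves in all.
Check: all required cells visited.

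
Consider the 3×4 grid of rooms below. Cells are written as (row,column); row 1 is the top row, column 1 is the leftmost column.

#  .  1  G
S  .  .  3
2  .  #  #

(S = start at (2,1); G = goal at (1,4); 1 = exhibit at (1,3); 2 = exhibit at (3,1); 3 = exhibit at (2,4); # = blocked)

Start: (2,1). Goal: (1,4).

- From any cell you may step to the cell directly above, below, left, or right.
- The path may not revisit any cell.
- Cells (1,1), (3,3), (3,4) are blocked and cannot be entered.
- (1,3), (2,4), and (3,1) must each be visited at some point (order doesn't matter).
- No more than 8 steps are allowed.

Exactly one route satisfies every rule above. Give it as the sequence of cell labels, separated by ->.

The budget equals the shortest possible length, so every move has to be on a shortest route through the required cells.
Route from (2,1): down to (3,1), right to (3,2), 2× up (reaching (1,2)), right to (1,3), down to (2,3), right to (2,4), up to (1,4) — 8 moves in all.
Check: all required cells visited; 8 ≤ 8 moves.

(2,1) -> (3,1) -> (3,2) -> (2,2) -> (1,2) -> (1,3) -> (2,3) -> (2,4) -> (1,4)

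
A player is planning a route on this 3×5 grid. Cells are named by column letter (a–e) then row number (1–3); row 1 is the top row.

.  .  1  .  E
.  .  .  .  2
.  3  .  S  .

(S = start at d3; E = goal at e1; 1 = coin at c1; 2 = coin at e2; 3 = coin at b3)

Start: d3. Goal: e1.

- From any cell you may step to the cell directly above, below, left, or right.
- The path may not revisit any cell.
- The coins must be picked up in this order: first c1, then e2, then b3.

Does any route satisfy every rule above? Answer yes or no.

Ignoring the required order, 17 revisit-free routes from d3 to e1 pass through all of c1, e2, and b3; the waypoint orders that occur are b3 → c1 → e2 (12); e2 → b3 → c1 (5) — never c1 → e2 → b3.

no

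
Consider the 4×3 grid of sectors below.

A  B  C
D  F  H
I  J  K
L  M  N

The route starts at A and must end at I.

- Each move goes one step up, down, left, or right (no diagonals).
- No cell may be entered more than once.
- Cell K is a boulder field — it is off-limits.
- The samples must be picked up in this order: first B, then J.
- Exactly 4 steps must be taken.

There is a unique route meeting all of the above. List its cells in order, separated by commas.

A, B, F, J, I

The waypoints must appear in the order B, J, with no cell reused.
Route from A: right 1 to B, down 2 to J, left 1 to I — 4 moves in all.
Check: order respected (B at step 1, J at step 3); 4 moves as required.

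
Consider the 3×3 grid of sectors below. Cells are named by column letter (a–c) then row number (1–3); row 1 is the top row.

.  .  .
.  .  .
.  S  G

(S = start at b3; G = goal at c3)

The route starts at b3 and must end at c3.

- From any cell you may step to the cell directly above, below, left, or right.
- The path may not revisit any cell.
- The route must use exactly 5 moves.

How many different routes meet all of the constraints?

Need simple routes of exactly 5 moves from b3 to c3 (Manhattan distance 1, so 2 moves are spent on a detour and 2 undoing it).
Enumerating: b3 b2 b1 c1 c2 c3 | b3 a3 a2 b2 c2 c3.
That gives 2 routes.

2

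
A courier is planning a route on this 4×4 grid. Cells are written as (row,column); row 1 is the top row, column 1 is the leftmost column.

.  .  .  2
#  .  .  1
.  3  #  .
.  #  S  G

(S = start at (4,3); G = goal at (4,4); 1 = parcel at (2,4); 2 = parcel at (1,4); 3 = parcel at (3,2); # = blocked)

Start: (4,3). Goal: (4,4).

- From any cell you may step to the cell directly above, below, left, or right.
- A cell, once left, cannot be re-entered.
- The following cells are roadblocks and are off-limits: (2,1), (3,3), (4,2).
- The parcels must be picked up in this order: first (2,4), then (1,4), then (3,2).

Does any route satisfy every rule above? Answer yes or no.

no

Every way from (4,3) to (2,4) runs through (4,4) — but (4,4) is where the route must end, so it would be entered once on the way to (2,4) and again at the finish.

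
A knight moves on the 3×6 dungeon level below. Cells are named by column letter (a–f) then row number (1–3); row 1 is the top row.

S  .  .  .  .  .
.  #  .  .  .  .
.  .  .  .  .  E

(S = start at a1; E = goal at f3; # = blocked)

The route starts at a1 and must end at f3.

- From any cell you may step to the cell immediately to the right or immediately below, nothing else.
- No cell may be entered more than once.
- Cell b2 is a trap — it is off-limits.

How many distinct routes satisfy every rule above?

11

A right/down-only route from a1 to f3 makes exactly 2 down-moves and 5 right-moves in some order.
With no other constraints that would be C(7,2) = 21 routes.
Subtract routes through each blocked cell (inclusion–exclusion for overlaps): − through b2: 10 → 11.
That gives 11 routes.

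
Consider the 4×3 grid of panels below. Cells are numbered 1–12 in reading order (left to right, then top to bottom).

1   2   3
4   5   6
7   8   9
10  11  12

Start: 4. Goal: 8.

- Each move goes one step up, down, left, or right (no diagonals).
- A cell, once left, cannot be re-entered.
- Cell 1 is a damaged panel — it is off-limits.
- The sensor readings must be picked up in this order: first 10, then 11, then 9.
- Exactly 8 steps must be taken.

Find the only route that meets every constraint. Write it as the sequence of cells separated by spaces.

The waypoints must appear in the order 10, 11, 9, with no cell reused.
Route from 4: 2× down (reaching 10), 2× right (reaching 12), 2× up (reaching 6), left to 5, down to 8 — 8 moves in all.
Check: order respected (10 at step 2, 11 at step 3, 9 at step 5); 8 moves as required.

4 7 10 11 12 9 6 5 8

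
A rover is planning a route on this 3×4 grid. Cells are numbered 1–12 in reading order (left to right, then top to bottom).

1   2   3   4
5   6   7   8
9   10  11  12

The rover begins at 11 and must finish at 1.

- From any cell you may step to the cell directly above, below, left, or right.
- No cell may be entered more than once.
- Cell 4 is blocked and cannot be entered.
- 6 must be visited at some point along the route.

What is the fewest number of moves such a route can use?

4

Any route passes through 6 somewhere between 11 and 1. Summing Manhattan distances along the two legs (11 → 6 → 1) gives a lower bound of 2 + 2 = 4 moves.
A route of 4 moves achieves this: 11 → 7 → 6 → 2 → 1.
Since 4 matches the lower bound, it is optimal.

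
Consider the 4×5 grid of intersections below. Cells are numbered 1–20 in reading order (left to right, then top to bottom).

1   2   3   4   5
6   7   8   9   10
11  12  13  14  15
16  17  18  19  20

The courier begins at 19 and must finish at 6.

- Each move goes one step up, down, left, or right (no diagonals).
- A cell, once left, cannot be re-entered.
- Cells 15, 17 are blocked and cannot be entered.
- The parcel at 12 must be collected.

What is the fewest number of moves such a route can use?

Any route passes through 12 somewhere between 19 and 6. Summing Manhattan distances along the two legs (19 → 12 → 6) gives a lower bound of 3 + 2 = 5 moves.
A route of 5 moves achieves this: 19 → 14 → 13 → 12 → 7 → 6.
Since 5 matches the lower bound, it is optimal.

5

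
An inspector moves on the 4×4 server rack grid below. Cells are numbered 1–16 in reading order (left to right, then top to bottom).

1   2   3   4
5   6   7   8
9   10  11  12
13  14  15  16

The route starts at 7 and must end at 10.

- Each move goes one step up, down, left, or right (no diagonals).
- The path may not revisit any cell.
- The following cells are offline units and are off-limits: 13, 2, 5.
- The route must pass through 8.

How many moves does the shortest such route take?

4

Any route passes through 8 somewhere between 7 and 10. Summing Manhattan distances along the two legs (7 → 8 → 10) gives a lower bound of 1 + 3 = 4 moves.
A route of 4 moves achieves this: 7 → 8 → 12 → 11 → 10.
Since 4 matches the lower bound, it is optimal.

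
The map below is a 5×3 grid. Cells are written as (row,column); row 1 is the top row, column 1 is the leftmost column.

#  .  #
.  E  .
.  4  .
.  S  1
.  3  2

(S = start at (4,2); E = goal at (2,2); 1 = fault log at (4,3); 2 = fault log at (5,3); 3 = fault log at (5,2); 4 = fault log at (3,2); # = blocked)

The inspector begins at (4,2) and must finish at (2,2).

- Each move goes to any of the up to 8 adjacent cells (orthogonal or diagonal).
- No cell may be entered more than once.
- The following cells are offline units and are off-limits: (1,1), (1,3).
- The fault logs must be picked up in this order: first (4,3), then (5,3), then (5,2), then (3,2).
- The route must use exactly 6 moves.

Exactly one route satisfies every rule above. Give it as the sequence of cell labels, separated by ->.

The waypoints must appear in the order (4,3), (5,3), (5,2), (3,2), with no cell reused.
Route from (4,2): right 1 to (4,3), down 1 to (5,3), left 1 to (5,2), up-left 1 to (4,1), up-right 1 to (3,2), up 1 to (2,2) — 6 moves in all.
Check: order respected (1 at step 1, 2 at step 2, 3 at step 3, 4 at step 5); 6 moves as required.

(4,2) -> (4,3) -> (5,3) -> (5,2) -> (4,1) -> (3,2) -> (2,2)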